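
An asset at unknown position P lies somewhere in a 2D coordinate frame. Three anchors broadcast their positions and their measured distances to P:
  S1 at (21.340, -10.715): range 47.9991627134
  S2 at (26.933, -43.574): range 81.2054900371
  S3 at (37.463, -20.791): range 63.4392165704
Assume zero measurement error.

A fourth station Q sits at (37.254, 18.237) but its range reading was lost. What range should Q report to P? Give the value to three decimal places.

33.908

eq1: (x − 21.340)² + (y + 10.715)² = 47.9991627134²
eq2: (x − 26.933)² + (y + 43.574)² = 81.2054900371²
eq3: (x − 37.463)² + (y + 20.791)² = 63.4392165704²
eq2−eq1, eq2−eq3 (x²,y² cancel):
  -11.186·x + 65.718·y = 2236.538851
  21.060·x + 45.566·y = 1781.459498
det = -11.186·45.566 − 65.718·21.060 = -1893.722356
x = (2236.538851·45.566 − 65.718·1781.459498) / -1893.722356 = 8.007418
y = (-11.186·1781.459498 − 2236.538851·21.060) / -1893.722356 = 35.395323
|P − Q| = √((8.007418 − 37.254)² + (35.395323 − 18.237)²) = 33.908268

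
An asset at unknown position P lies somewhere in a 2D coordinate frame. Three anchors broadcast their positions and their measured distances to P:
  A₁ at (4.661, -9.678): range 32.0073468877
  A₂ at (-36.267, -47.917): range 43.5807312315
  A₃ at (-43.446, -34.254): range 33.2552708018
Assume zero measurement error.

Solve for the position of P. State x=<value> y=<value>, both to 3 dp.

x=-27.049 y=-5.322

eq1: (x − 4.661)² + (y + 9.678)² = 32.0073468877²
eq2: (x + 36.267)² + (y + 47.917)² = 43.5807312315²
eq3: (x + 43.446)² + (y + 34.254)² = 33.2552708018²
eq1−eq2, eq1−eq3 (x²,y² cancel):
  -81.856·x − 76.478·y = 2621.135693
  -96.214·x − 49.152·y = 2864.060046
det = -81.856·-49.152 − -76.478·-96.214 = -3334.868180
x = (2621.135693·-49.152 − -76.478·2864.060046) / -3334.868180 = -27.048602
y = (-81.856·2864.060046 − 2621.135693·-96.214) / -3334.868180 = -5.322384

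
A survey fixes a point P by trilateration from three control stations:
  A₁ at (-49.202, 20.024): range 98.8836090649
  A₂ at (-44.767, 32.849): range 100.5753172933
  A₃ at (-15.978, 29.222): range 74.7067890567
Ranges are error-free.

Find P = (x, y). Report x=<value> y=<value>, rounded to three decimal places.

x=42.253 y=-17.578

eq1: (x + 49.202)² + (y − 20.024)² = 98.8836090649²
eq2: (x + 44.767)² + (y − 32.849)² = 100.5753172933²
eq3: (x + 15.978)² + (y − 29.222)² = 74.7067890567²
eq1−eq2, eq1−eq3 (x²,y² cancel):
  8.870·x + 25.650·y = -76.082597
  66.448·x + 18.396·y = 2484.288199
det = 8.870·18.396 − 25.650·66.448 = -1541.218680
x = (-76.082597·18.396 − 25.650·2484.288199) / -1541.218680 = 42.253321
y = (8.870·2484.288199 − -76.082597·66.448) / -1541.218680 = -17.577760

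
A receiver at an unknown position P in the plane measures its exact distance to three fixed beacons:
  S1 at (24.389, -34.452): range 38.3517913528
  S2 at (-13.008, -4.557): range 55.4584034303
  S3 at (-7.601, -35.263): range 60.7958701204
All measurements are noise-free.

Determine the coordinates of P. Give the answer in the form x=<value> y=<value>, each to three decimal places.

eq1: (x − 24.389)² + (y + 34.452)² = 38.3517913528²
eq2: (x + 13.008)² + (y + 4.557)² = 55.4584034303²
eq3: (x + 7.601)² + (y + 35.263)² = 60.7958701204²
eq2−eq1, eq2−eq3 (x²,y² cancel):
  74.794·x − 59.790·y = 3196.563923
  10.814·x − 61.412·y = 490.776744
det = 74.794·-61.412 − -59.790·10.814 = -3946.680068
x = (3196.563923·-61.412 − -59.790·490.776744) / -3946.680068 = 42.304884
y = (74.794·490.776744 − 3196.563923·10.814) / -3946.680068 = -0.542105

x=42.305 y=-0.542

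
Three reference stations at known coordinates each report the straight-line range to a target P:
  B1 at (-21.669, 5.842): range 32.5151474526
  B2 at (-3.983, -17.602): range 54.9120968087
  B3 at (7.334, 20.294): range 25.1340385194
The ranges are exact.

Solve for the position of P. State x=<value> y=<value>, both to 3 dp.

x=-11.644 y=36.773

eq1: (x + 21.669)² + (y − 5.842)² = 32.5151474526²
eq2: (x + 3.983)² + (y + 17.602)² = 54.9120968087²
eq3: (x − 7.334)² + (y − 20.294)² = 25.1340385194²
eq3−eq2, eq3−eq1 (x²,y² cancel):
  -22.634·x − 75.792·y = -2523.557783
  -58.006·x − 28.904·y = -387.474389
det = -22.634·-28.904 − -75.792·-58.006 = -3742.177616
x = (-2523.557783·-28.904 − -75.792·-387.474389) / -3742.177616 = -11.643877
y = (-22.634·-387.474389 − -2523.557783·-58.006) / -3742.177616 = 36.773080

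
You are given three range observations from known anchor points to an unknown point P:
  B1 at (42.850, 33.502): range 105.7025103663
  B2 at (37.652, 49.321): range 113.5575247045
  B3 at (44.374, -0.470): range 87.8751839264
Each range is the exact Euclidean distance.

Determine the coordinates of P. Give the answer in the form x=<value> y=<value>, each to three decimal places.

x=-35.173 y=-37.810

eq1: (x − 42.850)² + (y − 33.502)² = 105.7025103663²
eq2: (x − 37.652)² + (y − 49.321)² = 113.5575247045²
eq3: (x − 44.374)² + (y + 0.470)² = 87.8751839264²
eq3−eq1, eq3−eq2 (x²,y² cancel):
  -3.048·x + 67.944·y = -2461.739020
  -13.444·x + 99.582·y = -3292.302098
det = -3.048·99.582 − 67.944·-13.444 = 609.913200
x = (-2461.739020·99.582 − 67.944·-3292.302098) / 609.913200 = -35.173401
y = (-3.048·-3292.302098 − -2461.739020·-13.444) / 609.913200 = -37.809778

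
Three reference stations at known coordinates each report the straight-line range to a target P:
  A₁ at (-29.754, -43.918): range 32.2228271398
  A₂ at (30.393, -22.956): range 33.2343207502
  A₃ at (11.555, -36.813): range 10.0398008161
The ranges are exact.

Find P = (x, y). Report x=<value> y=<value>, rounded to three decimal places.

x=2.311 y=-40.730

eq1: (x + 29.754)² + (y + 43.918)² = 32.2228271398²
eq2: (x − 30.393)² + (y + 22.956)² = 33.2343207502²
eq3: (x − 11.555)² + (y + 36.813)² = 10.0398008161²
eq1−eq3, eq1−eq2 (x²,y² cancel):
  82.618·x + 14.210·y = -387.863258
  120.294·x + 41.924·y = -1429.588342
det = 82.618·41.924 − 14.210·120.294 = 1754.299292
x = (-387.863258·41.924 − 14.210·-1429.588342) / 1754.299292 = 2.310707
y = (82.618·-1429.588342 − -387.863258·120.294) / 1754.299292 = -40.729713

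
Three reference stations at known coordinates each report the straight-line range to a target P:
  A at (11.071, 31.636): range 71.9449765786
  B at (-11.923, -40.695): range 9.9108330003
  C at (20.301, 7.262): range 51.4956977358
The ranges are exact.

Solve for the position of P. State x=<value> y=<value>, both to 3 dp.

eq1: (x − 11.071)² + (y − 31.636)² = 71.9449765786²
eq2: (x + 11.923)² + (y + 40.695)² = 9.9108330003²
eq3: (x − 20.301)² + (y − 7.262)² = 51.4956977358²
eq3−eq2, eq3−eq1 (x²,y² cancel):
  -64.448·x − 95.914·y = 3886.955984
  -18.460·x + 48.748·y = -1865.736478
det = -64.448·48.748 − -95.914·-18.460 = -4912.283544
x = (3886.955984·48.748 − -95.914·-1865.736478) / -4912.283544 = -2.143826
y = (-64.448·-1865.736478 − 3886.955984·-18.460) / -4912.283544 = -39.084916

x=-2.144 y=-39.085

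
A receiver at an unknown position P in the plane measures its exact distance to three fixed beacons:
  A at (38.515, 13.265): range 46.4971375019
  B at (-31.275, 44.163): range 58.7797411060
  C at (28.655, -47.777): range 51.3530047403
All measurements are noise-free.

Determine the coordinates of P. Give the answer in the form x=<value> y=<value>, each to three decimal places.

eq1: (x − 38.515)² + (y − 13.265)² = 46.4971375019²
eq2: (x + 31.275)² + (y − 44.163)² = 58.7797411060²
eq3: (x − 28.655)² + (y + 47.777)² = 51.3530047403²
eq1−eq3, eq1−eq2 (x²,y² cancel):
  -19.720·x − 122.084·y = 969.238004
  -139.580·x + 61.796·y = -23.943425
det = -19.720·61.796 − -122.084·-139.580 = -18259.101840
x = (969.238004·61.796 − -122.084·-23.943425) / -18259.101840 = -3.120193
y = (-19.720·-23.943425 − 969.238004·-139.580) / -18259.101840 = -7.435109

x=-3.120 y=-7.435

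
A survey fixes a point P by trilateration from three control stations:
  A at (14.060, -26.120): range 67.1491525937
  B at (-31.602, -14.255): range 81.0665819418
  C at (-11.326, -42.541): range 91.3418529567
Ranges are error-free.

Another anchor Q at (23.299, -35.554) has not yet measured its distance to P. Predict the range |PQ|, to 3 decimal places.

eq1: (x − 14.060)² + (y + 26.120)² = 67.1491525937²
eq2: (x + 31.602)² + (y + 14.255)² = 81.0665819418²
eq3: (x + 11.326)² + (y + 42.541)² = 91.3418529567²
eq1−eq3, eq1−eq2 (x²,y² cancel):
  -50.772·x − 32.842·y = -2776.248451
  -91.324·x + 23.730·y = -1740.828585
det = -50.772·23.730 − -32.842·-91.324 = -4204.082368
x = (-2776.248451·23.730 − -32.842·-1740.828585) / -4204.082368 = 29.269804
y = (-50.772·-1740.828585 − -2776.248451·-91.324) / -4204.082368 = 39.283903
|P − Q| = √((29.269804 − 23.299)² + (39.283903 − -35.554)²) = 75.075710

75.076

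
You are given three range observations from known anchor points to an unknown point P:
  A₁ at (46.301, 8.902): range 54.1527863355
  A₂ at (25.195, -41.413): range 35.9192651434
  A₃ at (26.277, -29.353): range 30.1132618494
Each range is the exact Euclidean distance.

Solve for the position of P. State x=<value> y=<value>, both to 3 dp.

x=-1.217 y=-17.070

eq1: (x − 46.301)² + (y − 8.902)² = 54.1527863355²
eq2: (x − 25.195)² + (y + 41.413)² = 35.9192651434²
eq3: (x − 26.277)² + (y + 29.353)² = 30.1132618494²
eq2−eq3, eq2−eq1 (x²,y² cancel):
  2.164·x + 24.120·y = -414.360187
  42.212·x + 100.630·y = -1769.127048
det = 2.164·100.630 − 24.120·42.212 = -800.390120
x = (-414.360187·100.630 − 24.120·-1769.127048) / -800.390120 = -1.217255
y = (2.164·-1769.127048 − -414.360187·42.212) / -800.390120 = -17.069902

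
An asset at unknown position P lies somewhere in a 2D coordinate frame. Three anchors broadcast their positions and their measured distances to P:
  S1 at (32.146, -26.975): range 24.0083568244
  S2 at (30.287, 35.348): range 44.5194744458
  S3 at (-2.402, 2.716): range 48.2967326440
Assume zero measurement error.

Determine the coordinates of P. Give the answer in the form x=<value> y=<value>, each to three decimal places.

x=44.972 y=-6.680

eq1: (x − 32.146)² + (y + 26.975)² = 24.0083568244²
eq2: (x − 30.287)² + (y − 35.348)² = 44.5194744458²
eq3: (x + 2.402)² + (y − 2.716)² = 48.2967326440²
eq3−eq1, eq3−eq2 (x²,y² cancel):
  69.096·x − 59.382·y = 3504.042868
  65.378·x + 65.264·y = 2504.227992
det = 69.096·65.264 − -59.382·65.378 = 8391.757740
x = (3504.042868·65.264 − -59.382·2504.227992) / 8391.757740 = 44.971975
y = (69.096·2504.227992 − 3504.042868·65.378) / 8391.757740 = -6.679790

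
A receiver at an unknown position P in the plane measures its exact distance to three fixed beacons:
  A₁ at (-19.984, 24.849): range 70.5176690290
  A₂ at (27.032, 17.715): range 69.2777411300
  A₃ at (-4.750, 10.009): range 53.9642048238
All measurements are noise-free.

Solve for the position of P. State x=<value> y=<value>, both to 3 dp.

x=-4.531 y=-43.955

eq1: (x + 19.984)² + (y − 24.849)² = 70.5176690290²
eq2: (x − 27.032)² + (y − 17.715)² = 69.2777411300²
eq3: (x + 4.750)² + (y − 10.009)² = 53.9642048238²
eq3−eq2, eq3−eq1 (x²,y² cancel):
  63.564·x + 15.412·y = -965.462346
  -30.468·x + 29.680·y = -1166.515767
det = 63.564·29.680 − 15.412·-30.468 = 2356.152336
x = (-965.462346·29.680 − 15.412·-1166.515767) / 2356.152336 = -4.531363
y = (63.564·-1166.515767 − -965.462346·-30.468) / 2356.152336 = -43.954762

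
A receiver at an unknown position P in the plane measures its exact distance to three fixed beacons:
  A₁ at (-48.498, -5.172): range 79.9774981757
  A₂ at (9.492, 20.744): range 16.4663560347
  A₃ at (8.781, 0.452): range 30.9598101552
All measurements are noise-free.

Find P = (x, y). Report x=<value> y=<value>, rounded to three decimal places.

eq1: (x + 48.498)² + (y + 5.172)² = 79.9774981757²
eq2: (x − 9.492)² + (y − 20.744)² = 16.4663560347²
eq3: (x − 8.781)² + (y − 0.452)² = 30.9598101552²
eq3−eq2, eq3−eq1 (x²,y² cancel):
  1.422·x + 40.584·y = 1130.470299
  -114.558·x − 11.248·y = -3136.395047
det = 1.422·-11.248 − 40.584·-114.558 = 4633.227216
x = (1130.470299·-11.248 − 40.584·-3136.395047) / 4633.227216 = 24.728320
y = (1.422·-3136.395047 − 1130.470299·-114.558) / 4633.227216 = 26.988632

x=24.728 y=26.989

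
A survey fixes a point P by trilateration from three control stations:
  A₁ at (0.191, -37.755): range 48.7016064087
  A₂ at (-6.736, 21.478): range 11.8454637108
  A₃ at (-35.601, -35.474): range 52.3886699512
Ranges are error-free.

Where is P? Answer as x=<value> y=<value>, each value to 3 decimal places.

x=-9.530 y=9.967

eq1: (x − 0.191)² + (y + 37.755)² = 48.7016064087²
eq2: (x + 6.736)² + (y − 21.478)² = 11.8454637108²
eq3: (x + 35.601)² + (y + 35.474)² = 52.3886699512²
eq2−eq1, eq2−eq3 (x²,y² cancel):
  13.854·x − 118.466·y = -1312.733130
  -57.730·x − 113.904·y = -585.100032
det = 13.854·-113.904 − -118.466·-57.730 = -8417.068196
x = (-1312.733130·-113.904 − -118.466·-585.100032) / -8417.068196 = -9.529576
y = (13.854·-585.100032 − -1312.733130·-57.730) / -8417.068196 = 9.966660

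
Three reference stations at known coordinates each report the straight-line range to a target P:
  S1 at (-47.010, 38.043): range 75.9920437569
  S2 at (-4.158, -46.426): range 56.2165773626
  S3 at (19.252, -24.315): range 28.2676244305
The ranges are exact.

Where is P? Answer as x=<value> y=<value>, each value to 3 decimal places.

eq1: (x + 47.010)² + (y − 38.043)² = 75.9920437569²
eq2: (x + 4.158)² + (y + 46.426)² = 56.2165773626²
eq3: (x − 19.252)² + (y + 24.315)² = 28.2676244305²
eq1−eq3, eq1−eq2 (x²,y² cancel):
  132.524·x − 124.716·y = 2280.380903
  85.704·x − 168.938·y = 1129.939635
det = 132.524·-168.938 − -124.716·85.704 = -11699.679448
x = (2280.380903·-168.938 − -124.716·1129.939635) / -11699.679448 = 20.882746
y = (132.524·1129.939635 − 2280.380903·85.704) / -11699.679448 = 3.905547

x=20.883 y=3.906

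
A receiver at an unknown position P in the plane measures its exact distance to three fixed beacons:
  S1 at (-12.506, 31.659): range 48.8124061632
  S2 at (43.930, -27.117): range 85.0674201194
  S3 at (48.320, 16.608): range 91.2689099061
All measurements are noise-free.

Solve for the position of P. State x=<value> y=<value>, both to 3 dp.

eq1: (x + 12.506)² + (y − 31.659)² = 48.8124061632²
eq2: (x − 43.930)² + (y + 27.117)² = 85.0674201194²
eq3: (x − 48.320)² + (y − 16.608)² = 91.2689099061²
eq1−eq2, eq1−eq3 (x²,y² cancel):
  112.872·x − 117.552·y = -3347.330698
  121.652·x − 30.102·y = -4495.407173
det = 112.872·-30.102 − -117.552·121.652 = 10902.762960
x = (-3347.330698·-30.102 − -117.552·-4495.407173) / 10902.762960 = -39.227007
y = (112.872·-4495.407173 − -3347.330698·121.652) / 10902.762960 = -9.189975

x=-39.227 y=-9.190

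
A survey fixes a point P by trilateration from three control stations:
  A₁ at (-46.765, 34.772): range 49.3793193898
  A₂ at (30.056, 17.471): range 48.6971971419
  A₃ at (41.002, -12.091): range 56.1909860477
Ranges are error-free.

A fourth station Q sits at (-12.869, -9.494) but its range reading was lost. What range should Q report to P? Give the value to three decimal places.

eq1: (x + 46.765)² + (y − 34.772)² = 49.3793193898²
eq2: (x − 30.056)² + (y − 17.471)² = 48.6971971419²
eq3: (x − 41.002)² + (y + 12.091)² = 56.1909860477²
eq2−eq3, eq2−eq1 (x²,y² cancel):
  21.892·x − 59.124·y = -167.252596
  -153.642·x + 34.602·y = 2120.558058
det = 21.892·34.602 − -59.124·-153.642 = -8326.422624
x = (-167.252596·34.602 − -59.124·2120.558058) / -8326.422624 = -14.362543
y = (21.892·2120.558058 − -167.252596·-153.642) / -8326.422624 = -2.489212
|P − Q| = √((-14.362543 − -12.869)² + (-2.489212 − -9.494)²) = 7.162243

7.162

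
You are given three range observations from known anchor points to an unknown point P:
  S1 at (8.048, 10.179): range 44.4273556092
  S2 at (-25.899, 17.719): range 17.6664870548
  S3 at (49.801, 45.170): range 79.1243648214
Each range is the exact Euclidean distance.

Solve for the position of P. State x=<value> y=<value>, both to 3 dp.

eq1: (x − 8.048)² + (y − 10.179)² = 44.4273556092²
eq2: (x + 25.899)² + (y − 17.719)² = 17.6664870548²
eq3: (x − 49.801)² + (y − 45.170)² = 79.1243648214²
eq3−eq1, eq3−eq2 (x²,y² cancel):
  -83.506·x − 69.982·y = -65.210974
  -151.400·x − 54.902·y = 2412.813005
det = -83.506·-54.902 − -69.982·-151.400 = -6010.628388
x = (-65.210974·-54.902 − -69.982·2412.813005) / -6010.628388 = -28.688131
y = (-83.506·2412.813005 − -65.210974·-151.400) / -6010.628388 = 35.163928

x=-28.688 y=35.164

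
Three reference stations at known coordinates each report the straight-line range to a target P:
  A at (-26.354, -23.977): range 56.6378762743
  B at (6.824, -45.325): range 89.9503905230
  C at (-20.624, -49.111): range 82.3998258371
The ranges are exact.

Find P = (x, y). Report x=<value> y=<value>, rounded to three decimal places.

eq1: (x + 26.354)² + (y + 23.977)² = 56.6378762743²
eq2: (x − 6.824)² + (y + 45.325)² = 89.9503905230²
eq3: (x + 20.624)² + (y + 49.111)² = 82.3998258371²
eq3−eq2, eq3−eq1 (x²,y² cancel):
  54.896·x + 7.572·y = -2037.658553
  -11.460·x + 50.268·y = 2014.072417
det = 54.896·50.268 − 7.572·-11.460 = 2846.287248
x = (-2037.658553·50.268 − 7.572·2014.072417) / 2846.287248 = -41.344940
y = (54.896·2014.072417 − -2037.658553·-11.460) / 2846.287248 = 30.640953

x=-41.345 y=30.641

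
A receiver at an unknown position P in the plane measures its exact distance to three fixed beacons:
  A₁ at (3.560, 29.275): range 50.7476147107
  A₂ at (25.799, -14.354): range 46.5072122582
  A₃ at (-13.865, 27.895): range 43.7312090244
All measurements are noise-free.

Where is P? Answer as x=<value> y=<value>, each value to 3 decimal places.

x=-20.699 y=-15.299

eq1: (x − 3.560)² + (y − 29.275)² = 50.7476147107²
eq2: (x − 25.799)² + (y + 14.354)² = 46.5072122582²
eq3: (x + 13.865)² + (y − 27.895)² = 43.7312090244²
eq3−eq1, eq3−eq2 (x²,y² cancel):
  34.850·x + 2.760·y = -763.571781
  79.328·x − 84.498·y = -349.245682
det = 34.850·-84.498 − 2.760·79.328 = -3163.700580
x = (-763.571781·-84.498 − 2.760·-349.245682) / -3163.700580 = -20.698611
y = (34.850·-349.245682 − -763.571781·79.328) / -3163.700580 = -15.298986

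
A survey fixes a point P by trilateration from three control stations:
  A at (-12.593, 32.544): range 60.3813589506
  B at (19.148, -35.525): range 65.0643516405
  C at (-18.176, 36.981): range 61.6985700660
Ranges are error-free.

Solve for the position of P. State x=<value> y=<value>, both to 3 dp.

x=-43.819 y=-19.136

eq1: (x + 12.593)² + (y − 32.544)² = 60.3813589506²
eq2: (x − 19.148)² + (y + 35.525)² = 65.0643516405²
eq3: (x + 18.176)² + (y − 36.981)² = 61.6985700660²
eq1−eq3, eq1−eq2 (x²,y² cancel):
  -11.166·x + 8.874·y = 319.460713
  63.482·x − 136.138·y = -176.485402
det = -11.166·-136.138 − 8.874·63.482 = 956.777640
x = (319.460713·-136.138 − 8.874·-176.485402) / 956.777640 = -43.818552
y = (-11.166·-176.485402 − 319.460713·63.482) / 956.777640 = -19.136493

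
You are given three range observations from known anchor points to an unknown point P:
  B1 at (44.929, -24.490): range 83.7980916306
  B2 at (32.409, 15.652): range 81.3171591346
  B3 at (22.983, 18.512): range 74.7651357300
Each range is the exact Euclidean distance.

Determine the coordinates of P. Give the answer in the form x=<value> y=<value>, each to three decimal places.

x=-38.863 y=-23.498

eq1: (x − 44.929)² + (y + 24.490)² = 83.7980916306²
eq2: (x − 32.409)² + (y − 15.652)² = 81.3171591346²
eq3: (x − 22.983)² + (y − 18.512)² = 74.7651357300²
eq3−eq2, eq3−eq1 (x²,y² cancel):
  18.852·x − 5.720·y = -598.238897
  43.892·x − 86.004·y = 315.168068
det = 18.852·-86.004 − -5.720·43.892 = -1370.285168
x = (-598.238897·-86.004 − -5.720·315.168068) / -1370.285168 = -38.863224
y = (18.852·315.168068 − -598.238897·43.892) / -1370.285168 = -23.498357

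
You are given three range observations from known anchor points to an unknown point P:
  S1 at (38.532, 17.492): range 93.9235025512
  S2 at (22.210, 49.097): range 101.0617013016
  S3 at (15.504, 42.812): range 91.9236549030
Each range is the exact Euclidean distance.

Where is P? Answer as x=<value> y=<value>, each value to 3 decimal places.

eq1: (x − 38.532)² + (y − 17.492)² = 93.9235025512²
eq2: (x − 22.210)² + (y − 49.097)² = 101.0617013016²
eq3: (x − 15.504)² + (y − 42.812)² = 91.9236549030²
eq3−eq1, eq3−eq2 (x²,y² cancel):
  46.056·x − 50.640·y = -654.222273
  13.412·x + 12.570·y = -932.950990
det = 46.056·12.570 − -50.640·13.412 = 1258.107600
x = (-654.222273·12.570 − -50.640·-932.950990) / 1258.107600 = -44.088607
y = (46.056·-932.950990 − -654.222273·13.412) / 1258.107600 = -27.178567

x=-44.089 y=-27.179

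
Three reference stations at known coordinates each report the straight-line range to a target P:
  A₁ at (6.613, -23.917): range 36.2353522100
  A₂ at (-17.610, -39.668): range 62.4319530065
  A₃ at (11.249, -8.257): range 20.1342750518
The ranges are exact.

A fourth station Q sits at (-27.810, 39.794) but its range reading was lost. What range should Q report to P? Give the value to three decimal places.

57.695

eq1: (x − 6.613)² + (y + 23.917)² = 36.2353522100²
eq2: (x + 17.610)² + (y + 39.668)² = 62.4319530065²
eq3: (x − 11.249)² + (y + 8.257)² = 20.1342750518²
eq2−eq3, eq2−eq1 (x²,y² cancel):
  57.718·x + 62.822·y = 1803.415450
  48.446·x + 31.502·y = 1316.840340
det = 57.718·31.502 − 62.822·48.446 = -1225.242176
x = (1803.415450·31.502 − 62.822·1316.840340) / -1225.242176 = 21.151207
y = (57.718·1316.840340 − 1803.415450·48.446) / -1225.242176 = 9.273982
|P − Q| = √((21.151207 − -27.810)² + (9.273982 − 39.794)²) = 57.694638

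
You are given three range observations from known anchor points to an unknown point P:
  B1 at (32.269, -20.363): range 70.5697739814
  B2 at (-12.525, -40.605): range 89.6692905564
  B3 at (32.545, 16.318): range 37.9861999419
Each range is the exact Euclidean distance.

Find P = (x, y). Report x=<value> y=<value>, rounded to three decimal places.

eq1: (x − 32.269)² + (y + 20.363)² = 70.5697739814²
eq2: (x + 12.525)² + (y + 40.605)² = 89.6692905564²
eq3: (x − 32.545)² + (y − 16.318)² = 37.9861999419²
eq1−eq2, eq1−eq3 (x²,y² cancel):
  -89.588·x − 40.484·y = -2710.787149
  0.552·x + 73.362·y = 3406.655633
det = -89.588·73.362 − -40.484·0.552 = -6550.007688
x = (-2710.787149·73.362 − -40.484·3406.655633) / -6550.007688 = 9.305901
y = (-89.588·3406.655633 − -2710.787149·0.552) / -6550.007688 = 46.366222

x=9.306 y=46.366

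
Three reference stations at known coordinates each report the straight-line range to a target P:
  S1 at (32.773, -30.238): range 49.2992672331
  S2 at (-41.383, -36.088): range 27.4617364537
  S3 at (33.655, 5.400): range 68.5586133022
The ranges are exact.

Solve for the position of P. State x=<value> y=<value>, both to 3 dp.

x=-14.825 y=-43.076

eq1: (x − 32.773)² + (y + 30.238)² = 49.2992672331²
eq2: (x + 41.383)² + (y + 36.088)² = 27.4617364537²
eq3: (x − 33.655)² + (y − 5.400)² = 68.5586133022²
eq2−eq1, eq2−eq3 (x²,y² cancel):
  148.312·x + 11.700·y = -2702.761041
  150.076·x + 82.976·y = -5799.213897
det = 148.312·82.976 − 11.700·150.076 = 10550.447312
x = (-2702.761041·82.976 − 11.700·-5799.213897) / 10550.447312 = -14.825295
y = (148.312·-5799.213897 − -2702.761041·150.076) / 10550.447312 = -43.076225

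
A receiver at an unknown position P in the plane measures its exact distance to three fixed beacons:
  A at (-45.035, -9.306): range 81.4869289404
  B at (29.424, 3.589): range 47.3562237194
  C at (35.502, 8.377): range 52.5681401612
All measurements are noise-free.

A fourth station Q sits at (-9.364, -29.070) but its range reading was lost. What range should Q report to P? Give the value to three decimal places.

40.902

eq1: (x + 45.035)² + (y + 9.306)² = 81.4869289404²
eq2: (x − 29.424)² + (y − 3.589)² = 47.3562237194²
eq3: (x − 35.502)² + (y − 8.377)² = 52.5681401612²
eq3−eq1, eq3−eq2 (x²,y² cancel):
  -161.074·x − 35.366·y = -3092.523500
  -12.156·x − 9.576·y = 68.883999
det = -161.074·-9.576 − -35.366·-12.156 = 1112.535528
x = (-3092.523500·-9.576 − -35.366·68.883999) / 1112.535528 = 28.808209
y = (-161.074·68.883999 − -3092.523500·-12.156) / 1112.535528 = -43.763220
|P − Q| = √((28.808209 − -9.364)² + (-43.763220 − -29.070)²) = 40.902424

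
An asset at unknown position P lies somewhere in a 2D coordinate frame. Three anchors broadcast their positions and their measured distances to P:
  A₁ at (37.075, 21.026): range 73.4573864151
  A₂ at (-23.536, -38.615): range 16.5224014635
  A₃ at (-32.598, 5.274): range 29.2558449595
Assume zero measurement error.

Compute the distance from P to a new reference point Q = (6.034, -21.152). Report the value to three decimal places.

28.417

eq1: (x − 37.075)² + (y − 21.026)² = 73.4573864151²
eq2: (x + 23.536)² + (y + 38.615)² = 16.5224014635²
eq3: (x + 32.598)² + (y − 5.274)² = 29.2558449595²
eq1−eq3, eq1−eq2 (x²,y² cancel):
  -139.346·x − 31.504·y = 3813.879534
  -121.222·x − 119.282·y = 5351.411089
det = -139.346·-119.282 − -31.504·-121.222 = 12802.491684
x = (3813.879534·-119.282 − -31.504·5351.411089) / 12802.491684 = -22.365672
y = (-139.346·5351.411089 − 3813.879534·-121.222) / 12802.491684 = -22.134099
|P − Q| = √((-22.365672 − 6.034)² + (-22.134099 − -21.152)²) = 28.416648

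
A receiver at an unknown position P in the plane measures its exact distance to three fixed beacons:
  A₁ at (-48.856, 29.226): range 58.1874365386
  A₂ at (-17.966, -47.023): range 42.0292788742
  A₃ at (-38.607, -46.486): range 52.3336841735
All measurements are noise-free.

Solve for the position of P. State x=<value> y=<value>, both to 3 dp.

x=-3.711 y=-7.485

eq1: (x + 48.856)² + (y − 29.226)² = 58.1874365386²
eq2: (x + 17.966)² + (y + 47.023)² = 42.0292788742²
eq3: (x + 38.607)² + (y + 46.486)² = 52.3336841735²
eq1−eq2, eq1−eq3 (x²,y² cancel):
  61.780·x − 152.498·y = 912.189361
  20.498·x − 151.424·y = 1057.344105
det = 61.780·-151.424 − -152.498·20.498 = -6229.070716
x = (912.189361·-151.424 − -152.498·1057.344105) / -6229.070716 = -3.710907
y = (61.780·1057.344105 − 912.189361·20.498) / -6229.070716 = -7.485011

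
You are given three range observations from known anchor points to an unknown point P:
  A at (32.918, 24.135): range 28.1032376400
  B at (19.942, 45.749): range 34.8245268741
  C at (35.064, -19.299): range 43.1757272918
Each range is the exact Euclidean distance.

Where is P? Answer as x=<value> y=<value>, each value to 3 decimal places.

eq1: (x − 32.918)² + (y − 24.135)² = 28.1032376400²
eq2: (x − 19.942)² + (y − 45.749)² = 34.8245268741²
eq3: (x − 35.064)² + (y + 19.299)² = 43.1757272918²
eq3−eq1, eq3−eq2 (x²,y² cancel):
  -4.292·x + 86.868·y = 1138.508913
  -30.244·x + 130.096·y = 1540.114623
det = -4.292·130.096 − 86.868·-30.244 = 2068.863760
x = (1138.508913·130.096 − 86.868·1540.114623) / 2068.863760 = 6.925917
y = (-4.292·1540.114623 − 1138.508913·-30.244) / 2068.863760 = 13.448392

x=6.926 y=13.448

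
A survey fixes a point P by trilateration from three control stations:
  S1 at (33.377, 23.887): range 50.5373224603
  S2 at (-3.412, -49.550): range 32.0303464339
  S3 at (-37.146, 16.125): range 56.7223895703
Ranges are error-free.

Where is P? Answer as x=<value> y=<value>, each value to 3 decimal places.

eq1: (x − 33.377)² + (y − 23.887)² = 50.5373224603²
eq2: (x + 3.412)² + (y + 49.550)² = 32.0303464339²
eq3: (x + 37.146)² + (y − 16.125)² = 56.7223895703²
eq2−eq1, eq2−eq3 (x²,y² cancel):
  73.578·x + 146.874·y = -2310.309215
  -67.468·x + 131.350·y = -3018.489689
det = 73.578·131.350 − 146.874·-67.468 = 19573.765332
x = (-2310.309215·131.350 − 146.874·-3018.489689) / 19573.765332 = 7.146225
y = (73.578·-3018.489689 − -2310.309215·-67.468) / 19573.765332 = -19.309845

x=7.146 y=-19.310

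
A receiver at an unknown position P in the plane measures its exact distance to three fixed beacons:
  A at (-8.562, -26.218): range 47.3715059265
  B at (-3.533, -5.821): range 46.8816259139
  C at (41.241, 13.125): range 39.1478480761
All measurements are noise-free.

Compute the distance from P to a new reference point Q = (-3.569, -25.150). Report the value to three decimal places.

eq1: (x + 8.562)² + (y + 26.218)² = 47.3715059265²
eq2: (x + 3.533)² + (y + 5.821)² = 46.8816259139²
eq3: (x − 41.241)² + (y − 13.125)² = 39.1478480761²
eq3−eq2, eq3−eq1 (x²,y² cancel):
  -89.548·x − 37.892·y = -2492.052415
  -99.606·x − 78.686·y = -1823.899903
det = -89.548·-78.686 − -37.892·-99.606 = 3271.903376
x = (-2492.052415·-78.686 − -37.892·-1823.899903) / 3271.903376 = 38.808732
y = (-89.548·-1823.899903 − -2492.052415·-99.606) / 3271.903376 = -25.947216
|P − Q| = √((38.808732 − -3.569)² + (-25.947216 − -25.150)²) = 42.385230

42.385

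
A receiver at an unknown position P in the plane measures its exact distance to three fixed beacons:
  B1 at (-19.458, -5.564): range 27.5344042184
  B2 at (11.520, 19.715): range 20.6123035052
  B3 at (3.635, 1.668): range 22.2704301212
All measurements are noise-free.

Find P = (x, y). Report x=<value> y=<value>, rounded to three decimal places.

eq1: (x + 19.458)² + (y + 5.564)² = 27.5344042184²
eq2: (x − 11.520)² + (y − 19.715)² = 20.6123035052²
eq3: (x − 3.635)² + (y − 1.668)² = 22.2704301212²
eq1−eq2, eq1−eq3 (x²,y² cancel):
  61.956·x + 50.558·y = 445.096125
  46.186·x + 14.464·y = -131.405053
det = 61.956·14.464 − 50.558·46.186 = -1438.940204
x = (445.096125·14.464 − 50.558·-131.405053) / -1438.940204 = -9.091029
y = (61.956·-131.405053 − 445.096125·46.186) / -1438.940204 = 19.944221

x=-9.091 y=19.944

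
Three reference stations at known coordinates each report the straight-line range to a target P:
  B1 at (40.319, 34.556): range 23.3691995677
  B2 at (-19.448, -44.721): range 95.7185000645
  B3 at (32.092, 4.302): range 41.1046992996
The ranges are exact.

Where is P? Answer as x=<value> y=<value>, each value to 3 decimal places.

x=18.576 y=43.121

eq1: (x − 40.319)² + (y − 34.556)² = 23.3691995677²
eq2: (x + 19.448)² + (y + 44.721)² = 95.7185000645²
eq3: (x − 32.092)² + (y − 4.302)² = 41.1046992996²
eq3−eq1, eq3−eq2 (x²,y² cancel):
  16.454·x + 60.508·y = 2914.812045
  -103.080·x − 98.046·y = -6142.646073
det = 16.454·-98.046 − 60.508·-103.080 = 4623.915756
x = (2914.812045·-98.046 − 60.508·-6142.646073) / 4623.915756 = 18.575937
y = (16.454·-6142.646073 − 2914.812045·-103.080) / 4623.915756 = 43.120969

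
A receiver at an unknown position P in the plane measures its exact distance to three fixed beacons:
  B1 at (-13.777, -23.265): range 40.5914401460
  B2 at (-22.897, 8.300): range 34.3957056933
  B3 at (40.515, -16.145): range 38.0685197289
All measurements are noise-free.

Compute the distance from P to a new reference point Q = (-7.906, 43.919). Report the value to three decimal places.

eq1: (x + 13.777)² + (y + 23.265)² = 40.5914401460²
eq2: (x + 22.897)² + (y − 8.300)² = 34.3957056933²
eq3: (x − 40.515)² + (y + 16.145)² = 38.0685197289²
eq2−eq1, eq2−eq3 (x²,y² cancel):
  18.240·x − 63.130·y = -326.697098
  126.824·x − 48.890·y = 1042.816017
det = 18.240·-48.890 − -63.130·126.824 = 7114.645520
x = (-326.697098·-48.890 − -63.130·1042.816017) / 7114.645520 = 11.498141
y = (18.240·1042.816017 − -326.697098·126.824) / 7114.645520 = 8.497120
|P − Q| = √((11.498141 − -7.906)² + (8.497120 − 43.919)²) = 40.388492

40.388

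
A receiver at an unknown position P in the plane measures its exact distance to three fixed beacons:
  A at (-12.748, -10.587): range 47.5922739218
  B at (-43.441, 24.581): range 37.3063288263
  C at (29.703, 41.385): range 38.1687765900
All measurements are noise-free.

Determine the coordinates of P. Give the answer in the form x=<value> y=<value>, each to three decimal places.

eq1: (x + 12.748)² + (y + 10.587)² = 47.5922739218²
eq2: (x + 43.441)² + (y − 24.581)² = 37.3063288263²
eq3: (x − 29.703)² + (y − 41.385)² = 38.1687765900²
eq2−eq1, eq2−eq3 (x²,y² cancel):
  61.386·x − 70.336·y = -3090.012336
  146.288·x + 33.608·y = 38.547056
det = 61.386·33.608 − -70.336·146.288 = 12352.373456
x = (-3090.012336·33.608 − -70.336·38.547056) / 12352.373456 = -8.187729
y = (61.386·38.547056 − -3090.012336·146.288) / 12352.373456 = 36.786289

x=-8.188 y=36.786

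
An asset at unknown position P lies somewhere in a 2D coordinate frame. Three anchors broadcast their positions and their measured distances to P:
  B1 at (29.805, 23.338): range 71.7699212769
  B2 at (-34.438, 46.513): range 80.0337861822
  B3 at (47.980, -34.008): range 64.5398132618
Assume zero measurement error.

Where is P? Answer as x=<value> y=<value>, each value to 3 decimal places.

eq1: (x − 29.805)² + (y − 23.338)² = 71.7699212769²
eq2: (x + 34.438)² + (y − 46.513)² = 80.0337861822²
eq3: (x − 47.980)² + (y + 34.008)² = 64.5398132618²
eq1−eq3, eq1−eq2 (x²,y² cancel):
  36.350·x − 114.692·y = 3011.158299
  -128.486·x + 46.350·y = 661.949413
det = 36.350·46.350 − -114.692·-128.486 = -13051.493812
x = (3011.158299·46.350 − -114.692·661.949413) / -13051.493812 = -16.510561
y = (36.350·661.949413 − 3011.158299·-128.486) / -13051.493812 = -31.487089

x=-16.511 y=-31.487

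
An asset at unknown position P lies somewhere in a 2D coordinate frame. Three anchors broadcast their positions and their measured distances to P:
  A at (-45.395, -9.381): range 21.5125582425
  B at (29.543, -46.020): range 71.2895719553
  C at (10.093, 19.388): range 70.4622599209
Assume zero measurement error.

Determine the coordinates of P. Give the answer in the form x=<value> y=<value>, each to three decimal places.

x=-39.969 y=-30.198

eq1: (x + 45.395)² + (y + 9.381)² = 21.5125582425²
eq2: (x − 29.543)² + (y + 46.020)² = 71.2895719553²
eq3: (x − 10.093)² + (y − 19.388)² = 70.4622599209²
eq2−eq3, eq2−eq1 (x²,y² cancel):
  -38.900·x + 130.816·y = -2395.593060
  -149.876·x + 73.278·y = 3777.492844
det = -38.900·73.278 − 130.816·-149.876 = 16755.664616
x = (-2395.593060·73.278 − 130.816·3777.492844) / 16755.664616 = -39.968619
y = (-38.900·3777.492844 − -2395.593060·-149.876) / 16755.664616 = -30.197929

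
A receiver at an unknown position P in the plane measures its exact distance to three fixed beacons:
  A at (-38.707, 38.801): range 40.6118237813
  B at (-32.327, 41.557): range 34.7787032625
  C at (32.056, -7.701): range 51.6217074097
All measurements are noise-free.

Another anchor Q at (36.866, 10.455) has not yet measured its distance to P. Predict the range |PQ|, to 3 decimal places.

42.384

eq1: (x + 38.707)² + (y − 38.801)² = 40.6118237813²
eq2: (x + 32.327)² + (y − 41.557)² = 34.7787032625²
eq3: (x − 32.056)² + (y + 7.701)² = 51.6217074097²
eq3−eq2, eq3−eq1 (x²,y² cancel):
  -128.766·x + 98.516·y = 3140.369116
  -141.526·x + 93.004·y = 2932.337358
det = -128.766·93.004 − 98.516·-141.526 = 1966.822352
x = (3140.369116·93.004 − 98.516·2932.337358) / 1966.822352 = 1.619232
y = (-128.766·2932.337358 − 3140.369116·-141.526) / 1966.822352 = 33.993170
|P − Q| = √((1.619232 − 36.866)² + (33.993170 − 10.455)²) = 42.383725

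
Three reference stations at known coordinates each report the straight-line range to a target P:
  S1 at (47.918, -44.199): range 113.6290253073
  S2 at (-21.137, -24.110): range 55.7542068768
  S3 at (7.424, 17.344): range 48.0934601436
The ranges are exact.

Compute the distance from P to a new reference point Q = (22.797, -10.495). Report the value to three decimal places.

73.404

eq1: (x − 47.918)² + (y + 44.199)² = 113.6290253073²
eq2: (x + 21.137)² + (y + 24.110)² = 55.7542068768²
eq3: (x − 7.424)² + (y − 17.344)² = 48.0934601436²
eq3−eq2, eq3−eq1 (x²,y² cancel):
  -57.122·x − 82.908·y = -123.415919
  80.988·x − 123.086·y = -6704.818271
det = -57.122·-123.086 − -82.908·80.988 = 13745.471596
x = (-123.415919·-123.086 − -82.908·-6704.818271) / 13745.471596 = -39.336031
y = (-57.122·-6704.818271 − -123.415919·80.988) / 13745.471596 = 28.590350
|P − Q| = √((-39.336031 − 22.797)² + (28.590350 − -10.495)²) = 73.404211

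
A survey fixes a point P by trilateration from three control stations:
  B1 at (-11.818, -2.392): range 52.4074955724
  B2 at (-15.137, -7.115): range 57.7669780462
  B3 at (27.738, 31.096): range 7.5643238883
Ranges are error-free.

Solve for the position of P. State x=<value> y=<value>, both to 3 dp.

x=32.649 y=25.343

eq1: (x + 11.818)² + (y + 2.392)² = 52.4074955724²
eq2: (x + 15.137)² + (y + 7.115)² = 57.7669780462²
eq3: (x − 27.738)² + (y − 31.096)² = 7.5643238883²
eq1−eq2, eq1−eq3 (x²,y² cancel):
  -6.638·x − 9.446·y = -456.112954
  79.112·x + 66.976·y = 4280.297668
det = -6.638·66.976 − -9.446·79.112 = 302.705264
x = (-456.112954·66.976 − -9.446·4280.297668) / 302.705264 = 32.649153
y = (-6.638·4280.297668 − -456.112954·79.112) / 302.705264 = 25.342777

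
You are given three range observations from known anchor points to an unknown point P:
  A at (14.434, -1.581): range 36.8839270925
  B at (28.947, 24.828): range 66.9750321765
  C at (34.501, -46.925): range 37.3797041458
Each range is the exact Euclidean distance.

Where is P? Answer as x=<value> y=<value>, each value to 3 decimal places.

x=-0.959 y=-35.099

eq1: (x − 14.434)² + (y + 1.581)² = 36.8839270925²
eq2: (x − 28.947)² + (y − 24.828)² = 66.9750321765²
eq3: (x − 34.501)² + (y + 46.925)² = 37.3797041458²
eq1−eq3, eq1−eq2 (x²,y² cancel):
  40.134·x − 90.688·y = 3144.616505
  29.026·x + 52.818·y = -1881.712381
det = 40.134·52.818 − -90.688·29.026 = 4752.107500
x = (3144.616505·52.818 − -90.688·-1881.712381) / 4752.107500 = -0.958812
y = (40.134·-1881.712381 − 3144.616505·29.026) / 4752.107500 = -35.099434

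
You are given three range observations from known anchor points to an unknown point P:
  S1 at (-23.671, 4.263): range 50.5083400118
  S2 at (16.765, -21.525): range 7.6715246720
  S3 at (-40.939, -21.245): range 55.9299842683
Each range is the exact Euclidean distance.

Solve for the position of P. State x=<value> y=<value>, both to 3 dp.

x=14.472 y=-28.846

eq1: (x + 23.671)² + (y − 4.263)² = 50.5083400118²
eq2: (x − 16.765)² + (y + 21.525)² = 7.6715246720²
eq3: (x + 40.939)² + (y + 21.245)² = 55.9299842683²
eq1−eq3, eq1−eq2 (x²,y² cancel):
  -34.536·x − 51.016·y = 971.791606
  80.872·x − 51.576·y = 2658.141560
det = -34.536·-51.576 − -51.016·80.872 = 5906.994688
x = (971.791606·-51.576 − -51.016·2658.141560) / 5906.994688 = 14.472101
y = (-34.536·2658.141560 − 971.791606·80.872) / 5906.994688 = -28.845854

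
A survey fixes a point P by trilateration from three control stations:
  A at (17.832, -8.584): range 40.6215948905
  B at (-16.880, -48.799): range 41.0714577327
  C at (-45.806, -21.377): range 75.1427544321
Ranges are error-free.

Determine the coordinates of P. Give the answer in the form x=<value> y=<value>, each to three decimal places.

x=24.191 y=-48.705

eq1: (x − 17.832)² + (y + 8.584)² = 40.6215948905²
eq2: (x + 16.880)² + (y + 48.799)² = 41.0714577327²
eq3: (x + 45.806)² + (y + 21.377)² = 75.1427544321²
eq1−eq3, eq1−eq2 (x²,y² cancel):
  -127.276·x − 25.586·y = -1832.819087
  -69.424·x − 80.430·y = 2237.860852
det = -127.276·-80.430 − -25.586·-69.424 = 8460.526216
x = (-1832.819087·-80.430 − -25.586·2237.860852) / 8460.526216 = 24.191350
y = (-127.276·2237.860852 − -1832.819087·-69.424) / 8460.526216 = -48.704726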